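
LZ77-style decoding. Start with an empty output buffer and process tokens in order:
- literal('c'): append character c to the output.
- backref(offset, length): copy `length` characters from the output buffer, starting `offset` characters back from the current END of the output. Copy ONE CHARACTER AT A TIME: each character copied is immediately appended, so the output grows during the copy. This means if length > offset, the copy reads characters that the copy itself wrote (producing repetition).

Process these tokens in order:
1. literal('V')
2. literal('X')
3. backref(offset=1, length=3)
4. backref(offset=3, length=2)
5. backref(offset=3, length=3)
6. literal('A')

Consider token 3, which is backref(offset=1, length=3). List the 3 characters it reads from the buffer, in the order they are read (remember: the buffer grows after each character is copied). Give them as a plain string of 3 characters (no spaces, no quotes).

Token 1: literal('V'). Output: "V"
Token 2: literal('X'). Output: "VX"
Token 3: backref(off=1, len=3). Buffer before: "VX" (len 2)
  byte 1: read out[1]='X', append. Buffer now: "VXX"
  byte 2: read out[2]='X', append. Buffer now: "VXXX"
  byte 3: read out[3]='X', append. Buffer now: "VXXXX"

Answer: XXX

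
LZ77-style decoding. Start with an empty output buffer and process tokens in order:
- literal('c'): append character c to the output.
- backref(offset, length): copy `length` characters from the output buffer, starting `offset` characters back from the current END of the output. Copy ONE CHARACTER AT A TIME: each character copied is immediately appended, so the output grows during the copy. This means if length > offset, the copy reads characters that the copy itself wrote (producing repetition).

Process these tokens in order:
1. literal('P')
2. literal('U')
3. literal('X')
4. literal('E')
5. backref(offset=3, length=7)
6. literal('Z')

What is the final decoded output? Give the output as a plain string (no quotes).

Answer: PUXEUXEUXEUZ

Derivation:
Token 1: literal('P'). Output: "P"
Token 2: literal('U'). Output: "PU"
Token 3: literal('X'). Output: "PUX"
Token 4: literal('E'). Output: "PUXE"
Token 5: backref(off=3, len=7) (overlapping!). Copied 'UXEUXEU' from pos 1. Output: "PUXEUXEUXEU"
Token 6: literal('Z'). Output: "PUXEUXEUXEUZ"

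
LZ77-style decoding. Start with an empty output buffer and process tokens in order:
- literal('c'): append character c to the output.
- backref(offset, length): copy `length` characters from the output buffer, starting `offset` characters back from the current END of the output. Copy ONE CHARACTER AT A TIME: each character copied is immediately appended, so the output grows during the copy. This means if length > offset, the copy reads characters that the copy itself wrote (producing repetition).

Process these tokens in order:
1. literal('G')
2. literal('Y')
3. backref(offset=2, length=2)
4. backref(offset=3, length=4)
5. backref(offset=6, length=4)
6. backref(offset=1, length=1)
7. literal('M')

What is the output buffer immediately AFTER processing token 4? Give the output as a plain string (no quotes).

Answer: GYGYYGYY

Derivation:
Token 1: literal('G'). Output: "G"
Token 2: literal('Y'). Output: "GY"
Token 3: backref(off=2, len=2). Copied 'GY' from pos 0. Output: "GYGY"
Token 4: backref(off=3, len=4) (overlapping!). Copied 'YGYY' from pos 1. Output: "GYGYYGYY"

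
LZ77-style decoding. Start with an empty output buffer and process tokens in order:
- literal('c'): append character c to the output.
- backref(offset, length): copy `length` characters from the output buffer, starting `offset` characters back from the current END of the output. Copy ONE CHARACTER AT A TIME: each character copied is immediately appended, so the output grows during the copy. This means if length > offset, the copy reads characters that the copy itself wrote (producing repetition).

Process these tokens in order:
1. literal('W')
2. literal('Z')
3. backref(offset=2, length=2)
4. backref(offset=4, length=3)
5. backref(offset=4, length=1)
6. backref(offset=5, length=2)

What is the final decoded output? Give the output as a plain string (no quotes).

Token 1: literal('W'). Output: "W"
Token 2: literal('Z'). Output: "WZ"
Token 3: backref(off=2, len=2). Copied 'WZ' from pos 0. Output: "WZWZ"
Token 4: backref(off=4, len=3). Copied 'WZW' from pos 0. Output: "WZWZWZW"
Token 5: backref(off=4, len=1). Copied 'Z' from pos 3. Output: "WZWZWZWZ"
Token 6: backref(off=5, len=2). Copied 'ZW' from pos 3. Output: "WZWZWZWZZW"

Answer: WZWZWZWZZW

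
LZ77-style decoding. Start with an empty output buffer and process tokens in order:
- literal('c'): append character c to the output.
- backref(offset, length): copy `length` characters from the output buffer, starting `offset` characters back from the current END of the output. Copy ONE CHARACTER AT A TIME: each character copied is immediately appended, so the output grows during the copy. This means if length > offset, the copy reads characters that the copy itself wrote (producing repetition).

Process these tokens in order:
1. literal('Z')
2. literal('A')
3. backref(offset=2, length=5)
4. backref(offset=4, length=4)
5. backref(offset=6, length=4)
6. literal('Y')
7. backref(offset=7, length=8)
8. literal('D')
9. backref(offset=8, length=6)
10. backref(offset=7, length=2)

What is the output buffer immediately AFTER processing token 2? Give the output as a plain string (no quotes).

Token 1: literal('Z'). Output: "Z"
Token 2: literal('A'). Output: "ZA"

Answer: ZA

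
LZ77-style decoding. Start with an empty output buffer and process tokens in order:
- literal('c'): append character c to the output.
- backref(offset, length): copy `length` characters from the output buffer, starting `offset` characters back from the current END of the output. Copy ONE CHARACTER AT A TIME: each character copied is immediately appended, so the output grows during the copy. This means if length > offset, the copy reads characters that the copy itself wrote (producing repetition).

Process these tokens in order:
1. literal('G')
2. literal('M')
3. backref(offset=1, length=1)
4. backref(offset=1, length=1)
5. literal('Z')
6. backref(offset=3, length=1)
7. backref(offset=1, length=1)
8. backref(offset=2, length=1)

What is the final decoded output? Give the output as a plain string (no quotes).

Token 1: literal('G'). Output: "G"
Token 2: literal('M'). Output: "GM"
Token 3: backref(off=1, len=1). Copied 'M' from pos 1. Output: "GMM"
Token 4: backref(off=1, len=1). Copied 'M' from pos 2. Output: "GMMM"
Token 5: literal('Z'). Output: "GMMMZ"
Token 6: backref(off=3, len=1). Copied 'M' from pos 2. Output: "GMMMZM"
Token 7: backref(off=1, len=1). Copied 'M' from pos 5. Output: "GMMMZMM"
Token 8: backref(off=2, len=1). Copied 'M' from pos 5. Output: "GMMMZMMM"

Answer: GMMMZMMM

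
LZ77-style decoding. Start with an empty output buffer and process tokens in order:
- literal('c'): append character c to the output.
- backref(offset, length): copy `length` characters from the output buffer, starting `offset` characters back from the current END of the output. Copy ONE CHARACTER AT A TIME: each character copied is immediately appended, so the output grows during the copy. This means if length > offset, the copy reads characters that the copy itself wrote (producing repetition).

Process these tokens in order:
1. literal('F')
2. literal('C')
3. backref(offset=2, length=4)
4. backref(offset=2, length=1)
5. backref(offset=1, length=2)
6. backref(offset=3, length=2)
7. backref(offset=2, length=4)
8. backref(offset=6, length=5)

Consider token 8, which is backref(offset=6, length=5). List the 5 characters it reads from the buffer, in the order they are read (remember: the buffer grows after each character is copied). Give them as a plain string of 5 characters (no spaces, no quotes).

Token 1: literal('F'). Output: "F"
Token 2: literal('C'). Output: "FC"
Token 3: backref(off=2, len=4) (overlapping!). Copied 'FCFC' from pos 0. Output: "FCFCFC"
Token 4: backref(off=2, len=1). Copied 'F' from pos 4. Output: "FCFCFCF"
Token 5: backref(off=1, len=2) (overlapping!). Copied 'FF' from pos 6. Output: "FCFCFCFFF"
Token 6: backref(off=3, len=2). Copied 'FF' from pos 6. Output: "FCFCFCFFFFF"
Token 7: backref(off=2, len=4) (overlapping!). Copied 'FFFF' from pos 9. Output: "FCFCFCFFFFFFFFF"
Token 8: backref(off=6, len=5). Buffer before: "FCFCFCFFFFFFFFF" (len 15)
  byte 1: read out[9]='F', append. Buffer now: "FCFCFCFFFFFFFFFF"
  byte 2: read out[10]='F', append. Buffer now: "FCFCFCFFFFFFFFFFF"
  byte 3: read out[11]='F', append. Buffer now: "FCFCFCFFFFFFFFFFFF"
  byte 4: read out[12]='F', append. Buffer now: "FCFCFCFFFFFFFFFFFFF"
  byte 5: read out[13]='F', append. Buffer now: "FCFCFCFFFFFFFFFFFFFF"

Answer: FFFFF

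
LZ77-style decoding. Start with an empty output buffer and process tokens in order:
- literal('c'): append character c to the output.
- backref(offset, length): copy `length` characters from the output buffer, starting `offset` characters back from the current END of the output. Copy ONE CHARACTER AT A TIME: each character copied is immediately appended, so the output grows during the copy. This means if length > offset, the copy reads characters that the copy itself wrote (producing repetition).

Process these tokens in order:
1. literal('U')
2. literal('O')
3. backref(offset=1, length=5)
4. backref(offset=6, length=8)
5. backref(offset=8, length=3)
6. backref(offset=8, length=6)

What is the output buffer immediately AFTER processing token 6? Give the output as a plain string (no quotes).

Answer: UOOOOOOOOOOOOOOOOOOOOOOO

Derivation:
Token 1: literal('U'). Output: "U"
Token 2: literal('O'). Output: "UO"
Token 3: backref(off=1, len=5) (overlapping!). Copied 'OOOOO' from pos 1. Output: "UOOOOOO"
Token 4: backref(off=6, len=8) (overlapping!). Copied 'OOOOOOOO' from pos 1. Output: "UOOOOOOOOOOOOOO"
Token 5: backref(off=8, len=3). Copied 'OOO' from pos 7. Output: "UOOOOOOOOOOOOOOOOO"
Token 6: backref(off=8, len=6). Copied 'OOOOOO' from pos 10. Output: "UOOOOOOOOOOOOOOOOOOOOOOO"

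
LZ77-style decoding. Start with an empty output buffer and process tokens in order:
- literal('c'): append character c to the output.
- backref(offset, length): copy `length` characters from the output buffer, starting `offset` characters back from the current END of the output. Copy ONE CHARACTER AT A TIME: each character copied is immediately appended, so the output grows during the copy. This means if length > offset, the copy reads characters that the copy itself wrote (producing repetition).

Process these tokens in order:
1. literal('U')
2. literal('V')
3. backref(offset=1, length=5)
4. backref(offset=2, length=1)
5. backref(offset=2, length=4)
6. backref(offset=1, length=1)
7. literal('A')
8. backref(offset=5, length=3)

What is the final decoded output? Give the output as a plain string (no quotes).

Token 1: literal('U'). Output: "U"
Token 2: literal('V'). Output: "UV"
Token 3: backref(off=1, len=5) (overlapping!). Copied 'VVVVV' from pos 1. Output: "UVVVVVV"
Token 4: backref(off=2, len=1). Copied 'V' from pos 5. Output: "UVVVVVVV"
Token 5: backref(off=2, len=4) (overlapping!). Copied 'VVVV' from pos 6. Output: "UVVVVVVVVVVV"
Token 6: backref(off=1, len=1). Copied 'V' from pos 11. Output: "UVVVVVVVVVVVV"
Token 7: literal('A'). Output: "UVVVVVVVVVVVVA"
Token 8: backref(off=5, len=3). Copied 'VVV' from pos 9. Output: "UVVVVVVVVVVVVAVVV"

Answer: UVVVVVVVVVVVVAVVV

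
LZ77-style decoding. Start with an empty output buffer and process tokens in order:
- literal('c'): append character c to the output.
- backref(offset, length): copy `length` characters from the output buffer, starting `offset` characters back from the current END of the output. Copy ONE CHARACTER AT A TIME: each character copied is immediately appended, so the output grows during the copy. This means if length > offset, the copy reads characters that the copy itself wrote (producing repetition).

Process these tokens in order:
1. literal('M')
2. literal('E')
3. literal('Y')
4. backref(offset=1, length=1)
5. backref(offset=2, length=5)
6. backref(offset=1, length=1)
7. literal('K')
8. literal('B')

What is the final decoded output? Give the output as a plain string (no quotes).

Answer: MEYYYYYYYYKB

Derivation:
Token 1: literal('M'). Output: "M"
Token 2: literal('E'). Output: "ME"
Token 3: literal('Y'). Output: "MEY"
Token 4: backref(off=1, len=1). Copied 'Y' from pos 2. Output: "MEYY"
Token 5: backref(off=2, len=5) (overlapping!). Copied 'YYYYY' from pos 2. Output: "MEYYYYYYY"
Token 6: backref(off=1, len=1). Copied 'Y' from pos 8. Output: "MEYYYYYYYY"
Token 7: literal('K'). Output: "MEYYYYYYYYK"
Token 8: literal('B'). Output: "MEYYYYYYYYKB"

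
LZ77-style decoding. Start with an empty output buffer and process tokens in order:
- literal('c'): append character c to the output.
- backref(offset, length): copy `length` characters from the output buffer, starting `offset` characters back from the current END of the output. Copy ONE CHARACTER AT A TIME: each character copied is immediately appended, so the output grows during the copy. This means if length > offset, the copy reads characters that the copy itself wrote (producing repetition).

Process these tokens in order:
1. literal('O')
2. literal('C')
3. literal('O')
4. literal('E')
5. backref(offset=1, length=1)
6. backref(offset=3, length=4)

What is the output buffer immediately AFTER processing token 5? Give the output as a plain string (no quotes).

Token 1: literal('O'). Output: "O"
Token 2: literal('C'). Output: "OC"
Token 3: literal('O'). Output: "OCO"
Token 4: literal('E'). Output: "OCOE"
Token 5: backref(off=1, len=1). Copied 'E' from pos 3. Output: "OCOEE"

Answer: OCOEE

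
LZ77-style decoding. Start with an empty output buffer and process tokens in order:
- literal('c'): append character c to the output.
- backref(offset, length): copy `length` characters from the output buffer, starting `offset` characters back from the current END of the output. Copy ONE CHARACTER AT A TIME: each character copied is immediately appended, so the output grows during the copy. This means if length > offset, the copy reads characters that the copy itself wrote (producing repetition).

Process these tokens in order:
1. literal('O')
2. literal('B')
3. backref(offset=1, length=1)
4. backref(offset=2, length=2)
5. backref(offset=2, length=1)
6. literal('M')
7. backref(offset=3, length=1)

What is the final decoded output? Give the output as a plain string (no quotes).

Answer: OBBBBBMB

Derivation:
Token 1: literal('O'). Output: "O"
Token 2: literal('B'). Output: "OB"
Token 3: backref(off=1, len=1). Copied 'B' from pos 1. Output: "OBB"
Token 4: backref(off=2, len=2). Copied 'BB' from pos 1. Output: "OBBBB"
Token 5: backref(off=2, len=1). Copied 'B' from pos 3. Output: "OBBBBB"
Token 6: literal('M'). Output: "OBBBBBM"
Token 7: backref(off=3, len=1). Copied 'B' from pos 4. Output: "OBBBBBMB"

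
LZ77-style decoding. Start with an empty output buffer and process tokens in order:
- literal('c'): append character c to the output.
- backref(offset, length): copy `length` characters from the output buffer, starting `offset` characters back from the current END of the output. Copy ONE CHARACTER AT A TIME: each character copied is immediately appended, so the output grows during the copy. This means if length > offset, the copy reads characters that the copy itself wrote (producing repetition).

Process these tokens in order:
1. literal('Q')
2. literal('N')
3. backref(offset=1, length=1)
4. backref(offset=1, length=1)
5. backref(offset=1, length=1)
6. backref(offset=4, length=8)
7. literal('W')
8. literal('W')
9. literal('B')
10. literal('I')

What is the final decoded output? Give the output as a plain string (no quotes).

Token 1: literal('Q'). Output: "Q"
Token 2: literal('N'). Output: "QN"
Token 3: backref(off=1, len=1). Copied 'N' from pos 1. Output: "QNN"
Token 4: backref(off=1, len=1). Copied 'N' from pos 2. Output: "QNNN"
Token 5: backref(off=1, len=1). Copied 'N' from pos 3. Output: "QNNNN"
Token 6: backref(off=4, len=8) (overlapping!). Copied 'NNNNNNNN' from pos 1. Output: "QNNNNNNNNNNNN"
Token 7: literal('W'). Output: "QNNNNNNNNNNNNW"
Token 8: literal('W'). Output: "QNNNNNNNNNNNNWW"
Token 9: literal('B'). Output: "QNNNNNNNNNNNNWWB"
Token 10: literal('I'). Output: "QNNNNNNNNNNNNWWBI"

Answer: QNNNNNNNNNNNNWWBI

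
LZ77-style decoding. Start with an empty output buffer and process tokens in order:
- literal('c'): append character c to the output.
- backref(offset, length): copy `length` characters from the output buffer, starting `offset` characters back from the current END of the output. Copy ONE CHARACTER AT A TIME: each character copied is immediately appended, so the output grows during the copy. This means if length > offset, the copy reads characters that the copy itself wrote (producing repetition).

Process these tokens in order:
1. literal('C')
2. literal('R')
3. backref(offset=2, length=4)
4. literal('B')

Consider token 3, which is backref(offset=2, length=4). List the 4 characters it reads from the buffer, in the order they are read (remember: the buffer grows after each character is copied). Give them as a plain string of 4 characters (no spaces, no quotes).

Answer: CRCR

Derivation:
Token 1: literal('C'). Output: "C"
Token 2: literal('R'). Output: "CR"
Token 3: backref(off=2, len=4). Buffer before: "CR" (len 2)
  byte 1: read out[0]='C', append. Buffer now: "CRC"
  byte 2: read out[1]='R', append. Buffer now: "CRCR"
  byte 3: read out[2]='C', append. Buffer now: "CRCRC"
  byte 4: read out[3]='R', append. Buffer now: "CRCRCR"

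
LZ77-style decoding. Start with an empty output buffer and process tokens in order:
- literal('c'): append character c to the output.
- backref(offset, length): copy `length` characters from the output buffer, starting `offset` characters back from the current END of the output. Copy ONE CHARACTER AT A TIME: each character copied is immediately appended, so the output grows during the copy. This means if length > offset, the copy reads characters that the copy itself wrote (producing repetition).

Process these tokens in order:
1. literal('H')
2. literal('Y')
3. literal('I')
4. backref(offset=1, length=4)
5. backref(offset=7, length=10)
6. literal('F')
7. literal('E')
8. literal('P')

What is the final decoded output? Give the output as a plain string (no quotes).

Answer: HYIIIIIHYIIIIIHYIFEP

Derivation:
Token 1: literal('H'). Output: "H"
Token 2: literal('Y'). Output: "HY"
Token 3: literal('I'). Output: "HYI"
Token 4: backref(off=1, len=4) (overlapping!). Copied 'IIII' from pos 2. Output: "HYIIIII"
Token 5: backref(off=7, len=10) (overlapping!). Copied 'HYIIIIIHYI' from pos 0. Output: "HYIIIIIHYIIIIIHYI"
Token 6: literal('F'). Output: "HYIIIIIHYIIIIIHYIF"
Token 7: literal('E'). Output: "HYIIIIIHYIIIIIHYIFE"
Token 8: literal('P'). Output: "HYIIIIIHYIIIIIHYIFEP"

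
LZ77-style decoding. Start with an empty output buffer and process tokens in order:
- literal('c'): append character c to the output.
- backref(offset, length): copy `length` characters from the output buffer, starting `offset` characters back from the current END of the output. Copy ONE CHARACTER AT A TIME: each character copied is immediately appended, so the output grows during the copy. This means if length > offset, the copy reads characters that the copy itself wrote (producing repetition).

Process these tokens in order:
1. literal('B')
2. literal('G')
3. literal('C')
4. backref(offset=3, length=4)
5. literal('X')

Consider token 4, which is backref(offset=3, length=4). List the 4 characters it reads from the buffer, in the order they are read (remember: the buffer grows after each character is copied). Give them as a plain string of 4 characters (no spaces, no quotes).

Answer: BGCB

Derivation:
Token 1: literal('B'). Output: "B"
Token 2: literal('G'). Output: "BG"
Token 3: literal('C'). Output: "BGC"
Token 4: backref(off=3, len=4). Buffer before: "BGC" (len 3)
  byte 1: read out[0]='B', append. Buffer now: "BGCB"
  byte 2: read out[1]='G', append. Buffer now: "BGCBG"
  byte 3: read out[2]='C', append. Buffer now: "BGCBGC"
  byte 4: read out[3]='B', append. Buffer now: "BGCBGCB"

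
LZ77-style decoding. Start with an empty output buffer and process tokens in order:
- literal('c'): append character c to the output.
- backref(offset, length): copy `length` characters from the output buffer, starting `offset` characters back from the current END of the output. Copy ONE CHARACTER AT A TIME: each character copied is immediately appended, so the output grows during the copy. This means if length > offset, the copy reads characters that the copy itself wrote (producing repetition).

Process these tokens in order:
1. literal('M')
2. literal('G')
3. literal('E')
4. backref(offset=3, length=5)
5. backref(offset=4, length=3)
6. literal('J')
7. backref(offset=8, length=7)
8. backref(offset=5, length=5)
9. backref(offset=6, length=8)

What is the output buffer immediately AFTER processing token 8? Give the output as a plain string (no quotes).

Answer: MGEMGEMGGEMJGEMGGEMMGGEM

Derivation:
Token 1: literal('M'). Output: "M"
Token 2: literal('G'). Output: "MG"
Token 3: literal('E'). Output: "MGE"
Token 4: backref(off=3, len=5) (overlapping!). Copied 'MGEMG' from pos 0. Output: "MGEMGEMG"
Token 5: backref(off=4, len=3). Copied 'GEM' from pos 4. Output: "MGEMGEMGGEM"
Token 6: literal('J'). Output: "MGEMGEMGGEMJ"
Token 7: backref(off=8, len=7). Copied 'GEMGGEM' from pos 4. Output: "MGEMGEMGGEMJGEMGGEM"
Token 8: backref(off=5, len=5). Copied 'MGGEM' from pos 14. Output: "MGEMGEMGGEMJGEMGGEMMGGEM"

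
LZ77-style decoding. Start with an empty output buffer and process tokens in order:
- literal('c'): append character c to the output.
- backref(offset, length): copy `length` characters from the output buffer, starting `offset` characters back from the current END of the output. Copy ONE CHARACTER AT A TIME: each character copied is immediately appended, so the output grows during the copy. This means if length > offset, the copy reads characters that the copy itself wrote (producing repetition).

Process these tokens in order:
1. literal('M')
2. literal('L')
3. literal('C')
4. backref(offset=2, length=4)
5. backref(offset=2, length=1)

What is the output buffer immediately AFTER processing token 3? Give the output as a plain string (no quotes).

Token 1: literal('M'). Output: "M"
Token 2: literal('L'). Output: "ML"
Token 3: literal('C'). Output: "MLC"

Answer: MLC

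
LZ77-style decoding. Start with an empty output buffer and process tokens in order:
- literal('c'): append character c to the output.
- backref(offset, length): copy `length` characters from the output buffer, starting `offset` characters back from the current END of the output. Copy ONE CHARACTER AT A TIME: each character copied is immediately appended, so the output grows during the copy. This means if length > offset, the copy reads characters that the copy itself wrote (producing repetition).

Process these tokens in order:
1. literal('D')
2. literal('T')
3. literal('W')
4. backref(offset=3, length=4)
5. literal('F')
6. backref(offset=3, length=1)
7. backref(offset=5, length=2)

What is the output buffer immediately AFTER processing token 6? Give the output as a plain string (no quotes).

Token 1: literal('D'). Output: "D"
Token 2: literal('T'). Output: "DT"
Token 3: literal('W'). Output: "DTW"
Token 4: backref(off=3, len=4) (overlapping!). Copied 'DTWD' from pos 0. Output: "DTWDTWD"
Token 5: literal('F'). Output: "DTWDTWDF"
Token 6: backref(off=3, len=1). Copied 'W' from pos 5. Output: "DTWDTWDFW"

Answer: DTWDTWDFW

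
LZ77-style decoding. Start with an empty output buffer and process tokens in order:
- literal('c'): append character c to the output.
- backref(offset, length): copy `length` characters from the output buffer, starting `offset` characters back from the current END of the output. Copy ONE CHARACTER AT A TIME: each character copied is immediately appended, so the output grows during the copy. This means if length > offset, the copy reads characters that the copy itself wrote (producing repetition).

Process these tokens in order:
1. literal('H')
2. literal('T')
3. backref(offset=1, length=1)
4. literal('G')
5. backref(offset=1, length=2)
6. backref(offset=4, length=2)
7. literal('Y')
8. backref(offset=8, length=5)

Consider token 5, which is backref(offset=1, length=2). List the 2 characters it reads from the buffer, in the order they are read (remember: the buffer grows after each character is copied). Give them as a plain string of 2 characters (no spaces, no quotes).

Token 1: literal('H'). Output: "H"
Token 2: literal('T'). Output: "HT"
Token 3: backref(off=1, len=1). Copied 'T' from pos 1. Output: "HTT"
Token 4: literal('G'). Output: "HTTG"
Token 5: backref(off=1, len=2). Buffer before: "HTTG" (len 4)
  byte 1: read out[3]='G', append. Buffer now: "HTTGG"
  byte 2: read out[4]='G', append. Buffer now: "HTTGGG"

Answer: GG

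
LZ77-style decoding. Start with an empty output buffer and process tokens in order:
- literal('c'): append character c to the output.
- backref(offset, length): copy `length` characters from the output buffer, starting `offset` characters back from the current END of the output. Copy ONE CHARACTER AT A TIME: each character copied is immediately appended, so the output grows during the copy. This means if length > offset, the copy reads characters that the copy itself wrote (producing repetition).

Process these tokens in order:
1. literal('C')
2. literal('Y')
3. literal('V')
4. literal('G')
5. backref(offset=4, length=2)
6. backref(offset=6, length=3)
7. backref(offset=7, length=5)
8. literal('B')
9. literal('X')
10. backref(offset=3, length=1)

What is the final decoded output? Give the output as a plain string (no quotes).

Token 1: literal('C'). Output: "C"
Token 2: literal('Y'). Output: "CY"
Token 3: literal('V'). Output: "CYV"
Token 4: literal('G'). Output: "CYVG"
Token 5: backref(off=4, len=2). Copied 'CY' from pos 0. Output: "CYVGCY"
Token 6: backref(off=6, len=3). Copied 'CYV' from pos 0. Output: "CYVGCYCYV"
Token 7: backref(off=7, len=5). Copied 'VGCYC' from pos 2. Output: "CYVGCYCYVVGCYC"
Token 8: literal('B'). Output: "CYVGCYCYVVGCYCB"
Token 9: literal('X'). Output: "CYVGCYCYVVGCYCBX"
Token 10: backref(off=3, len=1). Copied 'C' from pos 13. Output: "CYVGCYCYVVGCYCBXC"

Answer: CYVGCYCYVVGCYCBXC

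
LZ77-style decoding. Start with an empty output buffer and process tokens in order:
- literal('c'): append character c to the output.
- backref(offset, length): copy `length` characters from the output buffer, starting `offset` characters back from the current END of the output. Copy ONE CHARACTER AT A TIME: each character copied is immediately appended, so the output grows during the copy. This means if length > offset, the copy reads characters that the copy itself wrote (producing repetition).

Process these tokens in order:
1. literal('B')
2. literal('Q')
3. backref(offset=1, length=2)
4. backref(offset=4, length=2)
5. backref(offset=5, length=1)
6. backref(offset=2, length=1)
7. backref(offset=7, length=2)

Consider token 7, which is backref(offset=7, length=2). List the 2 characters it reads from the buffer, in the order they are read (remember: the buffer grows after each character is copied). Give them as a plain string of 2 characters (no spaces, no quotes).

Token 1: literal('B'). Output: "B"
Token 2: literal('Q'). Output: "BQ"
Token 3: backref(off=1, len=2) (overlapping!). Copied 'QQ' from pos 1. Output: "BQQQ"
Token 4: backref(off=4, len=2). Copied 'BQ' from pos 0. Output: "BQQQBQ"
Token 5: backref(off=5, len=1). Copied 'Q' from pos 1. Output: "BQQQBQQ"
Token 6: backref(off=2, len=1). Copied 'Q' from pos 5. Output: "BQQQBQQQ"
Token 7: backref(off=7, len=2). Buffer before: "BQQQBQQQ" (len 8)
  byte 1: read out[1]='Q', append. Buffer now: "BQQQBQQQQ"
  byte 2: read out[2]='Q', append. Buffer now: "BQQQBQQQQQ"

Answer: QQ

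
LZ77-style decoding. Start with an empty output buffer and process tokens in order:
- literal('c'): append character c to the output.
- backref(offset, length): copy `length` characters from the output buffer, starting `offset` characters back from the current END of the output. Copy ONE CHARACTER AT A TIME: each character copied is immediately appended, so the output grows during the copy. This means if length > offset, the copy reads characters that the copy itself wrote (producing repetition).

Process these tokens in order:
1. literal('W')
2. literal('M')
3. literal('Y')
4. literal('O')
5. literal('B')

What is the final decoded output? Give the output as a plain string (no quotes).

Token 1: literal('W'). Output: "W"
Token 2: literal('M'). Output: "WM"
Token 3: literal('Y'). Output: "WMY"
Token 4: literal('O'). Output: "WMYO"
Token 5: literal('B'). Output: "WMYOB"

Answer: WMYOB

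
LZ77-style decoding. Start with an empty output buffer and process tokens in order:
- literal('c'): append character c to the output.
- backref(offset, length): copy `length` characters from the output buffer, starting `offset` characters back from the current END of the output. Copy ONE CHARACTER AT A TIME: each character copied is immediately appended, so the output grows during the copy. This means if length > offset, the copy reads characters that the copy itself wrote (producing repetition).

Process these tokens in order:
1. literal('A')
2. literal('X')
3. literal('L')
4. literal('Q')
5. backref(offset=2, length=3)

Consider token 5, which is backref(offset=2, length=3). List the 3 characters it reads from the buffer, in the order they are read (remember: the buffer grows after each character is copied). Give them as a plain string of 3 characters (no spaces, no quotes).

Answer: LQL

Derivation:
Token 1: literal('A'). Output: "A"
Token 2: literal('X'). Output: "AX"
Token 3: literal('L'). Output: "AXL"
Token 4: literal('Q'). Output: "AXLQ"
Token 5: backref(off=2, len=3). Buffer before: "AXLQ" (len 4)
  byte 1: read out[2]='L', append. Buffer now: "AXLQL"
  byte 2: read out[3]='Q', append. Buffer now: "AXLQLQ"
  byte 3: read out[4]='L', append. Buffer now: "AXLQLQL"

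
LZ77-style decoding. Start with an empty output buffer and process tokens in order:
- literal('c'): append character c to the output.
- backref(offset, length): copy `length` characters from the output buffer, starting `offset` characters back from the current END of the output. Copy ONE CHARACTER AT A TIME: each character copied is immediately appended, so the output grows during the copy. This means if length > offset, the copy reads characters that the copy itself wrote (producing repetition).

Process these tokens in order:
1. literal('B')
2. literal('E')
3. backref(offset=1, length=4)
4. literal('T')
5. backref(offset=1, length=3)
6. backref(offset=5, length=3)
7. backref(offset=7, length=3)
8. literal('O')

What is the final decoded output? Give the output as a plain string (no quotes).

Answer: BEEEEETTTTETTTTTO

Derivation:
Token 1: literal('B'). Output: "B"
Token 2: literal('E'). Output: "BE"
Token 3: backref(off=1, len=4) (overlapping!). Copied 'EEEE' from pos 1. Output: "BEEEEE"
Token 4: literal('T'). Output: "BEEEEET"
Token 5: backref(off=1, len=3) (overlapping!). Copied 'TTT' from pos 6. Output: "BEEEEETTTT"
Token 6: backref(off=5, len=3). Copied 'ETT' from pos 5. Output: "BEEEEETTTTETT"
Token 7: backref(off=7, len=3). Copied 'TTT' from pos 6. Output: "BEEEEETTTTETTTTT"
Token 8: literal('O'). Output: "BEEEEETTTTETTTTTO"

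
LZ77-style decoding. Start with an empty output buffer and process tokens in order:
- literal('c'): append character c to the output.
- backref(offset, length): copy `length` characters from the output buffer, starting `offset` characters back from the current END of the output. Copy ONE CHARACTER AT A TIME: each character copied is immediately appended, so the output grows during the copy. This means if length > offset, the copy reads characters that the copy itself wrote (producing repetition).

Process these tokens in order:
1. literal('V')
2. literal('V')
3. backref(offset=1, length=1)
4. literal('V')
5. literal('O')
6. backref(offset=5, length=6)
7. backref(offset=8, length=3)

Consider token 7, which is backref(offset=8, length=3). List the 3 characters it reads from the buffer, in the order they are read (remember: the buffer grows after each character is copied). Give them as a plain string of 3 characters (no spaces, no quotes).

Token 1: literal('V'). Output: "V"
Token 2: literal('V'). Output: "VV"
Token 3: backref(off=1, len=1). Copied 'V' from pos 1. Output: "VVV"
Token 4: literal('V'). Output: "VVVV"
Token 5: literal('O'). Output: "VVVVO"
Token 6: backref(off=5, len=6) (overlapping!). Copied 'VVVVOV' from pos 0. Output: "VVVVOVVVVOV"
Token 7: backref(off=8, len=3). Buffer before: "VVVVOVVVVOV" (len 11)
  byte 1: read out[3]='V', append. Buffer now: "VVVVOVVVVOVV"
  byte 2: read out[4]='O', append. Buffer now: "VVVVOVVVVOVVO"
  byte 3: read out[5]='V', append. Buffer now: "VVVVOVVVVOVVOV"

Answer: VOV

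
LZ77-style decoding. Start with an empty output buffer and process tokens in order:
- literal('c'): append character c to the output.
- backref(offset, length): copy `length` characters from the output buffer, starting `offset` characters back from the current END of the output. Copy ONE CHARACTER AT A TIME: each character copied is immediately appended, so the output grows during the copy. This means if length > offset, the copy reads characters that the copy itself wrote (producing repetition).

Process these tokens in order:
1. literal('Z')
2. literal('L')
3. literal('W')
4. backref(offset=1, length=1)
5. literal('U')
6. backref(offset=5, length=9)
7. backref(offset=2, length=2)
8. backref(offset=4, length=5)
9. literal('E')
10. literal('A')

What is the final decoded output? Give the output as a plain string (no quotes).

Token 1: literal('Z'). Output: "Z"
Token 2: literal('L'). Output: "ZL"
Token 3: literal('W'). Output: "ZLW"
Token 4: backref(off=1, len=1). Copied 'W' from pos 2. Output: "ZLWW"
Token 5: literal('U'). Output: "ZLWWU"
Token 6: backref(off=5, len=9) (overlapping!). Copied 'ZLWWUZLWW' from pos 0. Output: "ZLWWUZLWWUZLWW"
Token 7: backref(off=2, len=2). Copied 'WW' from pos 12. Output: "ZLWWUZLWWUZLWWWW"
Token 8: backref(off=4, len=5) (overlapping!). Copied 'WWWWW' from pos 12. Output: "ZLWWUZLWWUZLWWWWWWWWW"
Token 9: literal('E'). Output: "ZLWWUZLWWUZLWWWWWWWWWE"
Token 10: literal('A'). Output: "ZLWWUZLWWUZLWWWWWWWWWEA"

Answer: ZLWWUZLWWUZLWWWWWWWWWEA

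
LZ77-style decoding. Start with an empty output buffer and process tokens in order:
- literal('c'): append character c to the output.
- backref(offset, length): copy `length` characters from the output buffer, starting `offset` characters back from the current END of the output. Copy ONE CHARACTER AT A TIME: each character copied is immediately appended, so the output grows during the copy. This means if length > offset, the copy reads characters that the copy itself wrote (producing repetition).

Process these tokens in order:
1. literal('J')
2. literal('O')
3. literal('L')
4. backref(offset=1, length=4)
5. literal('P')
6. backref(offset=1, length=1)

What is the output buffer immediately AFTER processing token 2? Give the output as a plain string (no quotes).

Token 1: literal('J'). Output: "J"
Token 2: literal('O'). Output: "JO"

Answer: JO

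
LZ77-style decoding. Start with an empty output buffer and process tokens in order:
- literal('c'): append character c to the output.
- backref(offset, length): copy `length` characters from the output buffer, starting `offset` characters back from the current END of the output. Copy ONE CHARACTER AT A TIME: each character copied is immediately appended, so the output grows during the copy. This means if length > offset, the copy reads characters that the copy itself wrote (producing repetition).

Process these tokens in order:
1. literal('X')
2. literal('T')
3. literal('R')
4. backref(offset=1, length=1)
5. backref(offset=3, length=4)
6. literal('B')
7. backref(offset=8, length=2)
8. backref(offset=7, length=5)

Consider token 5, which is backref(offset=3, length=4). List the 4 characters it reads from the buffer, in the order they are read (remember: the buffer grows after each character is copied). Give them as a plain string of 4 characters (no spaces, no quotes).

Answer: TRRT

Derivation:
Token 1: literal('X'). Output: "X"
Token 2: literal('T'). Output: "XT"
Token 3: literal('R'). Output: "XTR"
Token 4: backref(off=1, len=1). Copied 'R' from pos 2. Output: "XTRR"
Token 5: backref(off=3, len=4). Buffer before: "XTRR" (len 4)
  byte 1: read out[1]='T', append. Buffer now: "XTRRT"
  byte 2: read out[2]='R', append. Buffer now: "XTRRTR"
  byte 3: read out[3]='R', append. Buffer now: "XTRRTRR"
  byte 4: read out[4]='T', append. Buffer now: "XTRRTRRT"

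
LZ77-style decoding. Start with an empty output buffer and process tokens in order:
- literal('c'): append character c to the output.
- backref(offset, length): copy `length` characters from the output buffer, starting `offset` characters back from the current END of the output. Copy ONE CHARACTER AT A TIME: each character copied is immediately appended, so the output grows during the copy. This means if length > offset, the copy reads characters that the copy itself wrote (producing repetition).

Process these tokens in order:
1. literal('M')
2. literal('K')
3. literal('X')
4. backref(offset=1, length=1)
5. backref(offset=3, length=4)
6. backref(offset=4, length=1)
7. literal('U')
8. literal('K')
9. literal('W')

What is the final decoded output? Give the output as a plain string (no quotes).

Token 1: literal('M'). Output: "M"
Token 2: literal('K'). Output: "MK"
Token 3: literal('X'). Output: "MKX"
Token 4: backref(off=1, len=1). Copied 'X' from pos 2. Output: "MKXX"
Token 5: backref(off=3, len=4) (overlapping!). Copied 'KXXK' from pos 1. Output: "MKXXKXXK"
Token 6: backref(off=4, len=1). Copied 'K' from pos 4. Output: "MKXXKXXKK"
Token 7: literal('U'). Output: "MKXXKXXKKU"
Token 8: literal('K'). Output: "MKXXKXXKKUK"
Token 9: literal('W'). Output: "MKXXKXXKKUKW"

Answer: MKXXKXXKKUKW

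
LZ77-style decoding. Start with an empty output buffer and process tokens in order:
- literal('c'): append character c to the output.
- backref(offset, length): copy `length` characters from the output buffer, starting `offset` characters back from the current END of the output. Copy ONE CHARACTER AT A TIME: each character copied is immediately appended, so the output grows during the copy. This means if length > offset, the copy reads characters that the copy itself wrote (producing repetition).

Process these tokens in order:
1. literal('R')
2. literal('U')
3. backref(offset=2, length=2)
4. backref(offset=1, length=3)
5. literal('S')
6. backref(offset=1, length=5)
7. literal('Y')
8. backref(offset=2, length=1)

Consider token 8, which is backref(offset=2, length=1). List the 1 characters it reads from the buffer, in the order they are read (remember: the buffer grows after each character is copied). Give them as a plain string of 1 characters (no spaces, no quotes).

Token 1: literal('R'). Output: "R"
Token 2: literal('U'). Output: "RU"
Token 3: backref(off=2, len=2). Copied 'RU' from pos 0. Output: "RURU"
Token 4: backref(off=1, len=3) (overlapping!). Copied 'UUU' from pos 3. Output: "RURUUUU"
Token 5: literal('S'). Output: "RURUUUUS"
Token 6: backref(off=1, len=5) (overlapping!). Copied 'SSSSS' from pos 7. Output: "RURUUUUSSSSSS"
Token 7: literal('Y'). Output: "RURUUUUSSSSSSY"
Token 8: backref(off=2, len=1). Buffer before: "RURUUUUSSSSSSY" (len 14)
  byte 1: read out[12]='S', append. Buffer now: "RURUUUUSSSSSSYS"

Answer: S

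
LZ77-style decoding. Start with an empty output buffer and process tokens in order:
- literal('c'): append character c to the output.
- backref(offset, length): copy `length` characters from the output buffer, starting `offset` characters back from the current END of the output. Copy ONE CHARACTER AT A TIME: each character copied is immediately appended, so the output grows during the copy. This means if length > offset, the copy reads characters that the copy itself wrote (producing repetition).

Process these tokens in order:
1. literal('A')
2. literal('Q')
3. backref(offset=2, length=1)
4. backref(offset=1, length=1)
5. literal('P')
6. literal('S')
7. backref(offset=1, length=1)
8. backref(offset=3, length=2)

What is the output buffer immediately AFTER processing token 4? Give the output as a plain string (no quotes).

Answer: AQAA

Derivation:
Token 1: literal('A'). Output: "A"
Token 2: literal('Q'). Output: "AQ"
Token 3: backref(off=2, len=1). Copied 'A' from pos 0. Output: "AQA"
Token 4: backref(off=1, len=1). Copied 'A' from pos 2. Output: "AQAA"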